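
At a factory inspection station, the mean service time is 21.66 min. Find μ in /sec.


μ = 1/(service time) in consistent units.
1 second = 0.0166667 min, so μ = 0.0166667/21.66 = 0.0007695 per second

Final: 0.0007695 /sec


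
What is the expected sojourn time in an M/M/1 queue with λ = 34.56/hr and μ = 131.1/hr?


W = 1/(μ−λ) = 1/(131.1 − 34.56) = 1/96.54 = 0.01036 hr

Final: 0.01036 hr


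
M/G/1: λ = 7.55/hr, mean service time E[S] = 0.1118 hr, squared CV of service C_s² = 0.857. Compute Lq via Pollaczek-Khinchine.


ρ = λ·E[S] = 7.55·0.1118 = 0.8441
Lq = ρ²(1+C_s²)/(2(1−ρ)) = 0.7125·(1+0.857)/(2·0.1559)
= 0.7125·1.8570/0.3118 = 4.24312

Final: 4.24312


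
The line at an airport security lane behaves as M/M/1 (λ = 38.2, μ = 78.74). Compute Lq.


ρ = 38.2/78.74 = 0.4851
Lq = ρ²/(1−ρ) = 0.2354/0.5149 = 0.4571

Final: 0.4571


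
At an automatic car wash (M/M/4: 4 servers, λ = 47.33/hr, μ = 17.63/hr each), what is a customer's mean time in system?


a = 2.6846; ρ = 0.6712; P₀ = 0.058498
Lq = P₀·a^c·ρ/(c!(1−ρ)²) = 0.78580
Wq = Lq/λ = 0.78580/47.33 = 0.01660 hr
W = Wq + 1/μ = 0.01660 + 0.05672 = 0.07332 hr

Final: 0.07332 hr


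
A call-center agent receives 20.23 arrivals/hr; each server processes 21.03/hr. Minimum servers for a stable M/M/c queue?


Stability requires cμ > λ ⇔ c > λ/μ.
λ/μ = 20.23/21.03 = 0.9620
Minimum integer c = ⌊0.9620⌋ + 1 = 1
Check: 1·21.03 = 21.03 > 20.23, while 0·21.03 = 0.00 ≤ 20.23

Final: 1 servers


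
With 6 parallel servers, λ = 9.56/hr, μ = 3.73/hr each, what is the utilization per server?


ρ = λ/(cμ) = 9.56/(6·3.73) = 9.56/22.38 = 0.4272

Final: 0.4272


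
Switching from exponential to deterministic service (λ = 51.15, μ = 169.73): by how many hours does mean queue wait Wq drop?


ρ = 51.15/169.73 = 0.3014
Wq(M/M/1) = ρ/(μ−λ) = 0.3014/118.58 = 0.002541 hr
Wq(M/D/1) = ρ/(2(μ−λ)) = 0.001271 hr
Savings = 0.002541 − 0.001271 = 0.001271 hr

Final: 0.001271 hr


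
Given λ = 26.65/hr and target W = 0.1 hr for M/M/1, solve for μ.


W = 1/(μ−λ) ⇒ μ − λ = 1/W = 1/0.1 = 10.0000
μ = λ + 1/W = 26.65 + 10.0000 = 36.6500 per hr

Final: 36.6500 /hr


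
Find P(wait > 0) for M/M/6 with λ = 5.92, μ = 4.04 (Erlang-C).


a = λ/μ = 1.4653; ρ = a/6 = 0.2442
P₀ = 0.230948 (from M/M/c formula)
C(c,a) = [a^c/(c!(1−ρ))]·P₀ = [9.90016/(720·0.7558)]·0.230948
= 0.01819·0.230948 = 0.004202

Final: 0.004202


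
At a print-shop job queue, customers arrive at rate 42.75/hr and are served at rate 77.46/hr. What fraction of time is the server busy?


ρ = λ/μ = 42.75/77.46 = 0.5519

Final: 0.5519


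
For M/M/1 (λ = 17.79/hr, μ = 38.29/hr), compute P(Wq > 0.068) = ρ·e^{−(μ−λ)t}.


ρ = 17.79/38.29 = 0.4646
P(Wq > t) = ρ·e^{−(μ−λ)t} = 0.4646·e^{−1.3940}
= 0.4646·0.248081 = 0.115261

Final: 0.115261


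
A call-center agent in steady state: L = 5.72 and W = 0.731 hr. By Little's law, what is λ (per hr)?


λ = L/W = 5.72/0.731 = 7.8249 /hr

Final: 7.8249 /hr


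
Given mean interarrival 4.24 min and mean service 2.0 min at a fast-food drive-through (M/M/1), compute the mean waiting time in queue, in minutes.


λ = 60/4.24 = 14.1509 /hr
μ = 60/2.0 = 30.0000 /hr
ρ = λ/μ = 14.1509/30.0000 = 0.4717
Wq = ρ/(μ−λ) = 0.4717/(30.0000−14.1509) = 0.02976 hr
In minutes: 0.02976·60 = 1.786 min

Final: 1.786 min


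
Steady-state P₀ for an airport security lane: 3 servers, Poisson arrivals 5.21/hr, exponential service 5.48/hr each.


a = λ/μ = 5.21/5.48 = 0.9507; ρ = a/c = 0.3169
Σ_{k=0}^{2} a^k/k! (terms k=0..2) = 1.00000 + 0.95073 + 0.45194 = 2.40267
Tail: a^3/(3!(1−ρ)) = 0.85935/(6·0.6831) = 0.20967
P₀ = 1/(2.40267 + 0.20967) = 1/2.61235 = 0.382798

Final: 0.382798


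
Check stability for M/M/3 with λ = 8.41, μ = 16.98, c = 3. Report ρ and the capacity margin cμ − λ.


Total capacity cμ = 3·16.98 = 50.94/hr
ρ = λ/(cμ) = 8.41/50.94 = 0.1651
Stable ⇔ ρ < 1: YES
Spare capacity = cμ − λ = 50.94 − 8.41 = 42.53/hr

Final: ρ = 0.1651; stable; margin = 42.53/hr


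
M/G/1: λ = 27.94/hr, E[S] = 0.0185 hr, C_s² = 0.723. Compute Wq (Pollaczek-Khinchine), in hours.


ρ = λ·E[S] = 27.94·0.0185 = 0.5169
E[S²] = E[S]²(1+C_s²) = 0.0185²·(1+0.723) = 0.0005897
Wq = λ·E[S²]/(2(1−ρ)) = 27.94·0.0005897/(2·0.4831) = 0.01705 hr

Final: 0.01705 hr


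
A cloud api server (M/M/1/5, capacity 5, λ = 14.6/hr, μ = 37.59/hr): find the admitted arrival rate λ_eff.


ρ = 0.3884; P_K = (1−ρ)ρ^5/(1−ρ^6) = 0.005425
λ_eff = λ(1 − P_K) = 14.6·(1 − 0.005425) = 14.6·0.994575 = 14.5208 /hr

Final: 14.5208 /hr


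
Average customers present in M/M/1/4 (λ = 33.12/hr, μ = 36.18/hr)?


ρ = 33.12/36.18 = 0.9154
L = ρ[1 − (K+1)ρ^K + Kρ^(K+1)] / [(1−ρ)(1−ρ^(K+1))]
Numerator: 0.9154·(1 − 5·0.702242 + 4·0.642849) = 0.055093
Denominator: (0.08458)·(0.357151) = 0.030207
L = 0.055093/0.030207 = 1.8239

Final: 1.8239


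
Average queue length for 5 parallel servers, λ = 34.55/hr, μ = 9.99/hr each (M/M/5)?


a = λ/μ = 3.4585; ρ = a/5 = 0.6917
P₀ = 0.027272
Lq = P₀·a^c·ρ / (c!·(1−ρ)²) = 0.027272·494.78078·0.6917/(120·0.09505)
= 0.81825

Final: 0.81825


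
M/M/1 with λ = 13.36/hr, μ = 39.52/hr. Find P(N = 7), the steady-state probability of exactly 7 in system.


ρ = 13.36/39.52 = 0.3381
P_n = (1−ρ)·ρ^n = (1 − 0.3381)·0.3381^7 = 0.6619·0.0005046 = 0.0003340

Final: 0.0003340


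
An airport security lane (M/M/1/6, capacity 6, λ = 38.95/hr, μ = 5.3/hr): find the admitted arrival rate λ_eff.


ρ = 7.3491; P_K = (1−ρ)ρ^6/(1−ρ^7) = 0.863929
λ_eff = λ(1 − P_K) = 38.95·(1 − 0.863929) = 38.95·0.136071 = 5.3000 /hr

Final: 5.3000 /hr


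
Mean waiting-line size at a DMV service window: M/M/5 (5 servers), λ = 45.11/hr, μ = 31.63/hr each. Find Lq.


a = λ/μ = 1.4262; ρ = a/5 = 0.2852
P₀ = 0.239934
Lq = P₀·a^c·ρ / (c!·(1−ρ)²) = 0.239934·5.90022·0.2852/(120·0.51089)
= 0.006587

Final: 0.006587


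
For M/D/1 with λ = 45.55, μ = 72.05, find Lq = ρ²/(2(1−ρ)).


ρ = 45.55/72.05 = 0.6322
M/D/1: Lq = ρ²/(2(1−ρ)) = 0.3997/(2·0.3678) = 0.54333

Final: 0.54333


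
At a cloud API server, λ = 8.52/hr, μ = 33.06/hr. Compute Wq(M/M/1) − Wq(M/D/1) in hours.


ρ = 8.52/33.06 = 0.2577
Wq(M/M/1) = ρ/(μ−λ) = 0.2577/24.54 = 0.01050 hr
Wq(M/D/1) = ρ/(2(μ−λ)) = 0.005251 hr
Savings = 0.01050 − 0.005251 = 0.005251 hr

Final: 0.005251 hr


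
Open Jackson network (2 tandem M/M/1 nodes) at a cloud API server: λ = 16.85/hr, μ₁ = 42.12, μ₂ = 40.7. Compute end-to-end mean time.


Each node sees arrival rate λ = 16.85/hr (tandem ⇒ throughput preserved).
W₁ = 1/(μ₁−λ) = 1/(42.12−16.85) = 0.03957 hr
W₂ = 1/(μ₂−λ) = 1/(40.7−16.85) = 0.04193 hr
W_total = W₁ + W₂ = 0.03957 + 0.04193 = 0.08150 hr

Final: 0.08150 hr


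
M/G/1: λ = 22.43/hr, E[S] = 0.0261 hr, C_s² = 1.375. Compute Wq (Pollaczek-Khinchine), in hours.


ρ = λ·E[S] = 22.43·0.0261 = 0.5854
E[S²] = E[S]²(1+C_s²) = 0.0261²·(1+1.375) = 0.001618
Wq = λ·E[S²]/(2(1−ρ)) = 22.43·0.001618/(2·0.4146) = 0.04377 hr

Final: 0.04377 hr


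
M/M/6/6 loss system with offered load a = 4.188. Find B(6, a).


B(c,a) = (a^c/c!) / Σ_{k=0}^{c} a^k/k!
a^6/6! = 7.493894
Σ terms (k=0..6): 1.00000 + 4.18800 + 8.76967 + 12.24246 + 12.81786 + 10.73624 + 7.49389 = 57.248124
B = 7.493894/57.248124 = 0.130902

Final: 0.130902


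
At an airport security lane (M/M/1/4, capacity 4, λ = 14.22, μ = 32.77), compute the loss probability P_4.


ρ = λ/μ = 14.22/32.77 = 0.4339
P_K = (1−ρ)ρ^K/(1−ρ^(K+1)) = (0.5661·0.035456)/(1 − 0.015386)
= 0.020071/0.984614 = 0.020384

Final: 0.020384


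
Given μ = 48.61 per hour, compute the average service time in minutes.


Mean service time = 1/μ = 1/48.61 hour = 0.02057 hour
In minutes: 0.02057 × 60 = 1.2343 min

Final: 1.2343 min


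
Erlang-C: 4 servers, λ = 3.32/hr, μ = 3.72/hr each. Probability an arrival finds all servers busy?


a = λ/μ = 0.8925; ρ = a/4 = 0.2231
P₀ = 0.409294 (from M/M/c formula)
C(c,a) = [a^c/(c!(1−ρ))]·P₀ = [0.63443/(24·0.7769)]·0.409294
= 0.03403·0.409294 = 0.013927

Final: 0.013927


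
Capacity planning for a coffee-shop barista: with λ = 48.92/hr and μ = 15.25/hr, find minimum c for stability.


Stability requires cμ > λ ⇔ c > λ/μ.
λ/μ = 48.92/15.25 = 3.2079
Minimum integer c = ⌊3.2079⌋ + 1 = 4
Check: 4·15.25 = 61.00 > 48.92, while 3·15.25 = 45.75 ≤ 48.92

Final: 4 servers


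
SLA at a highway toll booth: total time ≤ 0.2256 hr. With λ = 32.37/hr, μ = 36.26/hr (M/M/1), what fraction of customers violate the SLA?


W ~ Exponential(μ−λ) for M/M/1.
μ − λ = 36.26 − 32.37 = 3.8900
P(W > t) = e^{−(μ−λ)t} = e^{−0.8776} = 0.415786

Final: 0.415786


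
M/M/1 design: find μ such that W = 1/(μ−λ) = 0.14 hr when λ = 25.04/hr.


W = 1/(μ−λ) ⇒ μ − λ = 1/W = 1/0.14 = 7.1429
μ = λ + 1/W = 25.04 + 7.1429 = 32.1829 per hr

Final: 32.1829 /hr


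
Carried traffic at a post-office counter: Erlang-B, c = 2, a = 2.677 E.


B(2,2.677) = 0.493538 (Erlang-B)
Carried load = a(1 − B) = 2.677·(1 − 0.493538) = 2.677·0.506462 = 1.3558 E

Final: 1.3558 Erlangs


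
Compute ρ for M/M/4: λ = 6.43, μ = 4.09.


ρ = λ/(cμ) = 6.43/(4·4.09) = 6.43/16.36 = 0.3930

Final: 0.3930


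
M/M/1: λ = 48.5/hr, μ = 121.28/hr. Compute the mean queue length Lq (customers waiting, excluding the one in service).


ρ = 48.5/121.28 = 0.3999
Lq = ρ²/(1−ρ) = 0.1599/0.6001 = 0.2665

Final: 0.2665


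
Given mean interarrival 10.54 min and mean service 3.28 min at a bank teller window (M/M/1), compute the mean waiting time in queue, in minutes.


λ = 60/10.54 = 5.6926 /hr
μ = 60/3.28 = 18.2927 /hr
ρ = λ/μ = 5.6926/18.2927 = 0.3112
Wq = ρ/(μ−λ) = 0.3112/(18.2927−5.6926) = 0.02470 hr
In minutes: 0.02470·60 = 1.482 min

Final: 1.482 min


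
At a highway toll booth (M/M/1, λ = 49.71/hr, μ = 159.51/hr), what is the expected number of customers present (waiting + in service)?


ρ = λ/μ = 49.71/159.51 = 0.3116
L = ρ/(1−ρ) = 0.3116/(1 − 0.3116) = 0.3116/0.6884 = 0.4527

Final: 0.4527


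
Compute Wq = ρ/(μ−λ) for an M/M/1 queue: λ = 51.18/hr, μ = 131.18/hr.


ρ = 51.18/131.18 = 0.3902
Wq = ρ/(μ−λ) = 0.3902/(131.18 − 51.18) = 0.3902/80.00 = 0.004877 hr

Final: 0.004877 hr


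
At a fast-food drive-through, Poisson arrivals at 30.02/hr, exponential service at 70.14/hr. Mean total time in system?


W = 1/(μ−λ) = 1/(70.14 − 30.02) = 1/40.12 = 0.02493 hr

Final: 0.02493 hr


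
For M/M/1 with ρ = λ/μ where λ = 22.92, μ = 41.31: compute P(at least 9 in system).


ρ = 22.92/41.31 = 0.5548
P(N ≥ n) = ρ^n = 0.5548^9 = 0.004982

Final: 0.004982


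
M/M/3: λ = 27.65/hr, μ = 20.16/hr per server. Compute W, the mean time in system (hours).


a = 1.3715; ρ = 0.4572; P₀ = 0.243652
Lq = P₀·a^c·ρ/(c!(1−ρ)²) = 0.16255
Wq = Lq/λ = 0.16255/27.65 = 0.005879 hr
W = Wq + 1/μ = 0.005879 + 0.04960 = 0.05548 hr

Final: 0.05548 hr


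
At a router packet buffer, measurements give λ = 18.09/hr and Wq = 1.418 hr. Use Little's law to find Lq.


Lq = λWq = 18.09·1.418 = 25.6516

Final: 25.6516


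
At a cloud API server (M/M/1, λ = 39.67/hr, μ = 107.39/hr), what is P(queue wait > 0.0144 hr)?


ρ = 39.67/107.39 = 0.3694
P(Wq > t) = ρ·e^{−(μ−λ)t} = 0.3694·e^{−0.9752}
= 0.3694·0.377129 = 0.139312

Final: 0.139312


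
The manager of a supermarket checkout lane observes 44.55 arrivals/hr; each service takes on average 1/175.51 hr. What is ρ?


ρ = λ/μ = 44.55/175.51 = 0.2538

Final: 0.2538


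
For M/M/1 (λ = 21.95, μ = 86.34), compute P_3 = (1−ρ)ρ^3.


ρ = 21.95/86.34 = 0.2542
P_n = (1−ρ)·ρ^n = (1 − 0.2542)·0.2542^3 = 0.7458·0.016431 = 0.012254

Final: 0.012254


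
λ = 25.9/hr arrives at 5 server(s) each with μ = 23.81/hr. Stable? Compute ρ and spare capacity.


Total capacity cμ = 5·23.81 = 119.05/hr
ρ = λ/(cμ) = 25.9/119.05 = 0.2176
Stable ⇔ ρ < 1: YES
Spare capacity = cμ − λ = 119.05 − 25.9 = 93.15/hr

Final: ρ = 0.2176; stable; margin = 93.15/hr


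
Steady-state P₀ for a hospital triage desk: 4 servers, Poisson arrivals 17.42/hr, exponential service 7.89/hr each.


a = λ/μ = 17.42/7.89 = 2.2079; ρ = a/c = 0.5520
Σ_{k=0}^{3} a^k/k! (terms k=0..3) = 1.00000 + 2.20786 + 2.43732 + 1.79375 = 7.43893
Tail: a^4/(4!(1−ρ)) = 23.76209/(24·0.4480) = 2.20984
P₀ = 1/(7.43893 + 2.20984) = 1/9.64877 = 0.103640

Final: 0.103640


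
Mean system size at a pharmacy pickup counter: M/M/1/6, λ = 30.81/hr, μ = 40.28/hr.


ρ = 30.81/40.28 = 0.7649
L = ρ[1 − (K+1)ρ^K + Kρ^(K+1)] / [(1−ρ)(1−ρ^(K+1))]
Numerator: 0.7649·(1 − 7·0.200269 + 6·0.153185) = 0.395625
Denominator: (0.2351)·(0.846815) = 0.199090
L = 0.395625/0.199090 = 1.9872

Final: 1.9872


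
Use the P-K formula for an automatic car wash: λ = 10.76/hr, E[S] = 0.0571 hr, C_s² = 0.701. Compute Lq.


ρ = λ·E[S] = 10.76·0.0571 = 0.6144
Lq = ρ²(1+C_s²)/(2(1−ρ)) = 0.3775·(1+0.701)/(2·0.3856)
= 0.3775·1.7010/0.7712 = 0.83259

Final: 0.83259


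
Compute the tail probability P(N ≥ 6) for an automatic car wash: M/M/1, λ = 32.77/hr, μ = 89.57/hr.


ρ = 32.77/89.57 = 0.3659
P(N ≥ n) = ρ^n = 0.3659^6 = 0.002398

Final: 0.002398


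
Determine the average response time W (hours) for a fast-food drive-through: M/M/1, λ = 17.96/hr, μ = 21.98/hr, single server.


W = 1/(μ−λ) = 1/(21.98 − 17.96) = 1/4.02 = 0.2488 hr

Final: 0.2488 hr


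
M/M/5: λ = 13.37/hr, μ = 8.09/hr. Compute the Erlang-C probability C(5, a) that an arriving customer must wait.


a = λ/μ = 1.6527; ρ = a/5 = 0.3305
P₀ = 0.191026 (from M/M/c formula)
C(c,a) = [a^c/(c!(1−ρ))]·P₀ = [12.32862/(120·0.6695)]·0.191026
= 0.15346·0.191026 = 0.029315

Final: 0.029315


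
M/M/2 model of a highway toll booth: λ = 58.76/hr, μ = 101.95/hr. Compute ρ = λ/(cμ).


ρ = λ/(cμ) = 58.76/(2·101.95) = 58.76/203.90 = 0.2882

Final: 0.2882


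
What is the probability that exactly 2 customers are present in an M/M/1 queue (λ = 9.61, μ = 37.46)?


ρ = 9.61/37.46 = 0.2565
P_n = (1−ρ)·ρ^n = (1 − 0.2565)·0.2565^2 = 0.7435·0.065813 = 0.048929

Final: 0.048929


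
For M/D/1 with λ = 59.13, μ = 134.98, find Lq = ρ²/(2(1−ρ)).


ρ = 59.13/134.98 = 0.4381
M/D/1: Lq = ρ²/(2(1−ρ)) = 0.1919/(2·0.5619) = 0.17075

Final: 0.17075


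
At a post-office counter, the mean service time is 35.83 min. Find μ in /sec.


μ = 1/(service time) in consistent units.
1 second = 0.0166667 min, so μ = 0.0166667/35.83 = 0.0004652 per second

Final: 0.0004652 /sec


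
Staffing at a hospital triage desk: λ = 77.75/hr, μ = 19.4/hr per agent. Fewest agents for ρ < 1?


Stability requires cμ > λ ⇔ c > λ/μ.
λ/μ = 77.75/19.4 = 4.0077
Minimum integer c = ⌊4.0077⌋ + 1 = 5
Check: 5·19.4 = 97.00 > 77.75, while 4·19.4 = 77.60 ≤ 77.75

Final: 5 servers


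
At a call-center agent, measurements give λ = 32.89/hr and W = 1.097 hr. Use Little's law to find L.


L = λW = 32.89·1.097 = 36.0803

Final: 36.0803


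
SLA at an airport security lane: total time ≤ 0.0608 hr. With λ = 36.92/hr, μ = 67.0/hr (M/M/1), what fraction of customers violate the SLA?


W ~ Exponential(μ−λ) for M/M/1.
μ − λ = 67.0 − 36.92 = 30.0800
P(W > t) = e^{−(μ−λ)t} = e^{−1.8289} = 0.160596

Final: 0.160596


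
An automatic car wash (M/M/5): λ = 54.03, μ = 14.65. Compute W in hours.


a = 3.6881; ρ = 0.7376; P₀ = 0.020314
Lq = P₀·a^c·ρ/(c!(1−ρ)²) = 1.23745
Wq = Lq/λ = 1.23745/54.03 = 0.02290 hr
W = Wq + 1/μ = 0.02290 + 0.06826 = 0.09116 hr

Final: 0.09116 hr


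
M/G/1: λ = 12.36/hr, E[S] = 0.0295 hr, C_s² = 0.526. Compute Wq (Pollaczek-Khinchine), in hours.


ρ = λ·E[S] = 12.36·0.0295 = 0.3646
E[S²] = E[S]²(1+C_s²) = 0.0295²·(1+0.526) = 0.001328
Wq = λ·E[S²]/(2(1−ρ)) = 12.36·0.001328/(2·0.6354) = 0.01292 hr

Final: 0.01292 hr


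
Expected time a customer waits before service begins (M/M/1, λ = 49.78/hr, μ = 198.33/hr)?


ρ = 49.78/198.33 = 0.2510
Wq = ρ/(μ−λ) = 0.2510/(198.33 − 49.78) = 0.2510/148.55 = 0.001690 hr

Final: 0.001690 hr


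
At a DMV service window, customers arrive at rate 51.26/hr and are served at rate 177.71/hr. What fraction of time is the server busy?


ρ = λ/μ = 51.26/177.71 = 0.2884

Final: 0.2884


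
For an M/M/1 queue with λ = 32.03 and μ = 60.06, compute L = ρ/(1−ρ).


ρ = λ/μ = 32.03/60.06 = 0.5333
L = ρ/(1−ρ) = 0.5333/(1 − 0.5333) = 0.5333/0.4667 = 1.1427

Final: 1.1427


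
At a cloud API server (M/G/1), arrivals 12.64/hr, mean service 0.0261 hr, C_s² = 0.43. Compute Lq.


ρ = λ·E[S] = 12.64·0.0261 = 0.3299
Lq = ρ²(1+C_s²)/(2(1−ρ)) = 0.1088·(1+0.43)/(2·0.6701)
= 0.1088·1.4300/1.3402 = 0.11613

Final: 0.11613


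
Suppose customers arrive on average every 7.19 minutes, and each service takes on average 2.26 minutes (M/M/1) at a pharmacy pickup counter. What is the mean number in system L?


λ = 60/7.19 = 8.3449 /hr
μ = 60/2.26 = 26.5487 /hr
ρ = λ/μ = 8.3449/26.5487 = 0.3143
L = ρ/(1−ρ) = 0.3143/0.6857 = 0.4584

Final: 0.4584


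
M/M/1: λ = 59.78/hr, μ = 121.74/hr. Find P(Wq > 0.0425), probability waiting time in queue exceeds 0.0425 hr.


ρ = 59.78/121.74 = 0.4910
P(Wq > t) = ρ·e^{−(μ−λ)t} = 0.4910·e^{−2.6333}
= 0.4910·0.071841 = 0.035277

Final: 0.035277


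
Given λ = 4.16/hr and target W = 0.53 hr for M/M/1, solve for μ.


W = 1/(μ−λ) ⇒ μ − λ = 1/W = 1/0.53 = 1.8868
μ = λ + 1/W = 4.16 + 1.8868 = 6.0468 per hr

Final: 6.0468 /hr


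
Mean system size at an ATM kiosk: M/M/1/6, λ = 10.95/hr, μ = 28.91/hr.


ρ = 10.95/28.91 = 0.3788
L = ρ[1 − (K+1)ρ^K + Kρ^(K+1)] / [(1−ρ)(1−ρ^(K+1))]
Numerator: 0.3788·(1 − 7·0.002953 + 6·0.001118) = 0.373475
Denominator: (0.6212)·(0.998882) = 0.620544
L = 0.373475/0.620544 = 0.6019

Final: 0.6019


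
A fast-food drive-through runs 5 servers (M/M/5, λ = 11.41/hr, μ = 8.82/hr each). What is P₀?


a = λ/μ = 11.41/8.82 = 1.2937; ρ = a/c = 0.2587
Σ_{k=0}^{4} a^k/k! (terms k=0..4) = 1.00000 + 1.29365 + 0.83677 + 0.36083 + 0.11670 = 3.60794
Tail: a^5/(5!(1−ρ)) = 3.62314/(120·0.7413) = 0.04073
P₀ = 1/(3.60794 + 0.04073) = 1/3.64867 = 0.274072

Final: 0.274072


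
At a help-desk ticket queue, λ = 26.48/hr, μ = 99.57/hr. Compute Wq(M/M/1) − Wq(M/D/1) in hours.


ρ = 26.48/99.57 = 0.2659
Wq(M/M/1) = ρ/(μ−λ) = 0.2659/73.09 = 0.003639 hr
Wq(M/D/1) = ρ/(2(μ−λ)) = 0.001819 hr
Savings = 0.003639 − 0.001819 = 0.001819 hr

Final: 0.001819 hr


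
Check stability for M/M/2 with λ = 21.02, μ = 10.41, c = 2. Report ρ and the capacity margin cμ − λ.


Total capacity cμ = 2·10.41 = 20.82/hr
ρ = λ/(cμ) = 21.02/20.82 = 1.0096
Stable ⇔ ρ < 1: NO
Spare capacity = cμ − λ = 20.82 − 21.02 = -0.20/hr

Final: ρ = 1.0096; unstable; margin = -0.20/hr


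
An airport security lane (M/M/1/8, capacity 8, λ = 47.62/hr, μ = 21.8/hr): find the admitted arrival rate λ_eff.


ρ = 2.1844; P_K = (1−ρ)ρ^8/(1−ρ^9) = 0.542688
λ_eff = λ(1 − P_K) = 47.62·(1 − 0.542688) = 47.62·0.457312 = 21.7772 /hr

Final: 21.7772 /hr


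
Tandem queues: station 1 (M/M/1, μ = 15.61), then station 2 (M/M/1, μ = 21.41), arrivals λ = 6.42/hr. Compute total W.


Each node sees arrival rate λ = 6.42/hr (tandem ⇒ throughput preserved).
W₁ = 1/(μ₁−λ) = 1/(15.61−6.42) = 0.10881 hr
W₂ = 1/(μ₂−λ) = 1/(21.41−6.42) = 0.06671 hr
W_total = W₁ + W₂ = 0.10881 + 0.06671 = 0.17553 hr

Final: 0.17553 hr


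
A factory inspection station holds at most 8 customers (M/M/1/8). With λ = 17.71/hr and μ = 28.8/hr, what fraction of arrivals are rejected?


ρ = λ/μ = 17.71/28.8 = 0.6149
P_K = (1−ρ)ρ^K/(1−ρ^(K+1)) = (0.3851·0.020446)/(1 − 0.012573)
= 0.007873/0.987427 = 0.007973

Final: 0.007973


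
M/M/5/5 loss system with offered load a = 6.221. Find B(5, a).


B(c,a) = (a^c/c!) / Σ_{k=0}^{c} a^k/k!
a^5/5! = 77.646120
Σ terms (k=0..5): 1.00000 + 6.22100 + 19.35042 + 40.12632 + 62.40646 + 77.64612 = 206.750325
B = 77.646120/206.750325 = 0.375555

Final: 0.375555


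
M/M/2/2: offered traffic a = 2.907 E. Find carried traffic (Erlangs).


B(2,2.907) = 0.519572 (Erlang-B)
Carried load = a(1 − B) = 2.907·(1 − 0.519572) = 2.907·0.480428 = 1.3966 E

Final: 1.3966 Erlangs


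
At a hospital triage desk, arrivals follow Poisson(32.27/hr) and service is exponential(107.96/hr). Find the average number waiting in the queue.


ρ = 32.27/107.96 = 0.2989
Lq = ρ²/(1−ρ) = 0.08935/0.7011 = 0.1274

Final: 0.1274


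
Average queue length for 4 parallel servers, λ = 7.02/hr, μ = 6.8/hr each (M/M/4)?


a = λ/μ = 1.0324; ρ = a/4 = 0.2581
P₀ = 0.355569
Lq = P₀·a^c·ρ / (c!·(1−ρ)²) = 0.355569·1.13583·0.2581/(24·0.55043)
= 0.007890

Final: 0.007890


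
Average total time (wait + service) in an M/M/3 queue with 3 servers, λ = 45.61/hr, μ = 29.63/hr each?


a = 1.5393; ρ = 0.5131; P₀ = 0.201102
Lq = P₀·a^c·ρ/(c!(1−ρ)²) = 0.26460
Wq = Lq/λ = 0.26460/45.61 = 0.005801 hr
W = Wq + 1/μ = 0.005801 + 0.03375 = 0.03955 hr

Final: 0.03955 hr


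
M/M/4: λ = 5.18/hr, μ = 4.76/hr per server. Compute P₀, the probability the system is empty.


a = λ/μ = 5.18/4.76 = 1.0882; ρ = a/c = 0.2721
Σ_{k=0}^{3} a^k/k! (terms k=0..3) = 1.00000 + 1.08824 + 0.59213 + 0.21479 = 2.89515
Tail: a^4/(4!(1−ρ)) = 1.40246/(24·0.7279) = 0.08028
P₀ = 1/(2.89515 + 0.08028) = 1/2.97543 = 0.336086

Final: 0.336086


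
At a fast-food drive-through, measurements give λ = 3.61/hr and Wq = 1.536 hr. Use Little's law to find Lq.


Lq = λWq = 3.61·1.536 = 5.5450

Final: 5.5450


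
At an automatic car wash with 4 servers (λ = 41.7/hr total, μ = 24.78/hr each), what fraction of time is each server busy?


ρ = λ/(cμ) = 41.7/(4·24.78) = 41.7/99.12 = 0.4207

Final: 0.4207


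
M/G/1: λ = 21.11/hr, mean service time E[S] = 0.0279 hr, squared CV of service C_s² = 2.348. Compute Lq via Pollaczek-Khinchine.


ρ = λ·E[S] = 21.11·0.0279 = 0.5890
Lq = ρ²(1+C_s²)/(2(1−ρ)) = 0.3469·(1+2.348)/(2·0.4110)
= 0.3469·3.3480/0.8221 = 1.41275

Final: 1.41275


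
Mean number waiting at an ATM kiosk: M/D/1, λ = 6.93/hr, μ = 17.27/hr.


ρ = 6.93/17.27 = 0.4013
M/D/1: Lq = ρ²/(2(1−ρ)) = 0.1610/(2·0.5987) = 0.13447

Final: 0.13447


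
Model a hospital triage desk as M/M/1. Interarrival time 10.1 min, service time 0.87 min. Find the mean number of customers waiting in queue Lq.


λ = 60/10.1 = 5.9406 /hr
μ = 60/0.87 = 68.9655 /hr
ρ = λ/μ = 5.9406/68.9655 = 0.08614
Lq = ρ²/(1−ρ) = 0.007420/0.9139 = 0.008119

Final: 0.008119


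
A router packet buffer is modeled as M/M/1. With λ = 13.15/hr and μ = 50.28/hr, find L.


ρ = λ/μ = 13.15/50.28 = 0.2615
L = ρ/(1−ρ) = 0.2615/(1 − 0.2615) = 0.2615/0.7385 = 0.3542

Final: 0.3542


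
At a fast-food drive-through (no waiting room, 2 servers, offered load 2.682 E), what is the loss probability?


B(c,a) = (a^c/c!) / Σ_{k=0}^{c} a^k/k!
a^2/2! = 3.596562
Σ terms (k=0..2): 1.00000 + 2.68200 + 3.59656 = 7.278562
B = 3.596562/7.278562 = 0.494131

Final: 0.494131


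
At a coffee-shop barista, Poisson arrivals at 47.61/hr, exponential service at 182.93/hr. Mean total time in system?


W = 1/(μ−λ) = 1/(182.93 − 47.61) = 1/135.32 = 0.007390 hr

Final: 0.007390 hr


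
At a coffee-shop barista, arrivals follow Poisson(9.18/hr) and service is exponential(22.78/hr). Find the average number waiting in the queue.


ρ = 9.18/22.78 = 0.4030
Lq = ρ²/(1−ρ) = 0.1624/0.5970 = 0.2720

Final: 0.2720


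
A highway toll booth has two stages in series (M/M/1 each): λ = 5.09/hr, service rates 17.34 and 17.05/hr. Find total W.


Each node sees arrival rate λ = 5.09/hr (tandem ⇒ throughput preserved).
W₁ = 1/(μ₁−λ) = 1/(17.34−5.09) = 0.08163 hr
W₂ = 1/(μ₂−λ) = 1/(17.05−5.09) = 0.08361 hr
W_total = W₁ + W₂ = 0.08163 + 0.08361 = 0.16524 hr

Final: 0.16524 hr


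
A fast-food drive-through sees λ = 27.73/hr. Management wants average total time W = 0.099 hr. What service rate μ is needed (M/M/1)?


W = 1/(μ−λ) ⇒ μ − λ = 1/W = 1/0.099 = 10.1010
μ = λ + 1/W = 27.73 + 10.1010 = 37.8310 per hr

Final: 37.8310 /hr


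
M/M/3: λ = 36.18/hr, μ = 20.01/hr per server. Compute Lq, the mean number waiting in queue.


a = λ/μ = 1.8081; ρ = a/3 = 0.6027
P₀ = 0.144459
Lq = P₀·a^c·ρ / (c!·(1−ρ)²) = 0.144459·5.91105·0.6027/(6·0.15785)
= 0.54340

Final: 0.54340


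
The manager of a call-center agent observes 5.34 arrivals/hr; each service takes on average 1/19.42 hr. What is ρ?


ρ = λ/μ = 5.34/19.42 = 0.2750

Final: 0.2750


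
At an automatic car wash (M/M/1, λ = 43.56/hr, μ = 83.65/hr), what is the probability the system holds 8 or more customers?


ρ = 43.56/83.65 = 0.5207
P(N ≥ n) = ρ^n = 0.5207^8 = 0.005407

Final: 0.005407


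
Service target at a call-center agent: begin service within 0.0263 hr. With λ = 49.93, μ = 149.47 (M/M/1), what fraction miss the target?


ρ = 49.93/149.47 = 0.3340
P(Wq > t) = ρ·e^{−(μ−λ)t} = 0.3340·e^{−2.6179}
= 0.3340·0.072956 = 0.024371

Final: 0.024371


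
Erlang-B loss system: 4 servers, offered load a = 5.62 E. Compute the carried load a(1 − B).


B(4,5.62) = 0.444258 (Erlang-B)
Carried load = a(1 − B) = 5.62·(1 − 0.444258) = 5.62·0.555742 = 3.1233 E

Final: 3.1233 Erlangs


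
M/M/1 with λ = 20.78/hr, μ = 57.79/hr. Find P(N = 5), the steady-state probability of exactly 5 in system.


ρ = 20.78/57.79 = 0.3596
P_n = (1−ρ)·ρ^n = (1 − 0.3596)·0.3596^5 = 0.6404·0.006011 = 0.003850

Final: 0.003850


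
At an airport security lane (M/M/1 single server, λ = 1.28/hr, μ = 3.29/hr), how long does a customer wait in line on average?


ρ = 1.28/3.29 = 0.3891
Wq = ρ/(μ−λ) = 0.3891/(3.29 − 1.28) = 0.3891/2.01 = 0.1936 hr

Final: 0.1936 hr


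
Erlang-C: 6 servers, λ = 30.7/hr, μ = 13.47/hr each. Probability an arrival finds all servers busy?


a = λ/μ = 2.2791; ρ = a/6 = 0.3799
P₀ = 0.102039 (from M/M/c formula)
C(c,a) = [a^c/(c!(1−ρ))]·P₀ = [140.16019/(720·0.6201)]·0.102039
= 0.31391·0.102039 = 0.032031

Final: 0.032031


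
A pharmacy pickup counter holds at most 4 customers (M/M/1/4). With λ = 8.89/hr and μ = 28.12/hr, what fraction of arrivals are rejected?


ρ = λ/μ = 8.89/28.12 = 0.3161
P_K = (1−ρ)ρ^K/(1−ρ^(K+1)) = (0.6839·0.009990)/(1 − 0.003158)
= 0.006831/0.996842 = 0.006853

Final: 0.006853


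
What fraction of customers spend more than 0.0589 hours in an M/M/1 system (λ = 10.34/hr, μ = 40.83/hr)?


W ~ Exponential(μ−λ) for M/M/1.
μ − λ = 40.83 − 10.34 = 30.4900
P(W > t) = e^{−(μ−λ)t} = e^{−1.7959} = 0.165984

Final: 0.165984


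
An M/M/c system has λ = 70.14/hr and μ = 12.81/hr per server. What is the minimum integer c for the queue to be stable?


Stability requires cμ > λ ⇔ c > λ/μ.
λ/μ = 70.14/12.81 = 5.4754
Minimum integer c = ⌊5.4754⌋ + 1 = 6
Check: 6·12.81 = 76.86 > 70.14, while 5·12.81 = 64.05 ≤ 70.14

Final: 6 servers


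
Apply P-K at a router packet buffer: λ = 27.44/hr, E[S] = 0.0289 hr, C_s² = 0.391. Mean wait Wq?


ρ = λ·E[S] = 27.44·0.0289 = 0.7930
E[S²] = E[S]²(1+C_s²) = 0.0289²·(1+0.391) = 0.001162
Wq = λ·E[S²]/(2(1−ρ)) = 27.44·0.001162/(2·0.2070) = 0.07701 hr

Final: 0.07701 hr


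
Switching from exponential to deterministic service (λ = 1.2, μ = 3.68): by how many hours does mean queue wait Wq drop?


ρ = 1.2/3.68 = 0.3261
Wq(M/M/1) = ρ/(μ−λ) = 0.3261/2.48 = 0.13149 hr
Wq(M/D/1) = ρ/(2(μ−λ)) = 0.06574 hr
Savings = 0.13149 − 0.06574 = 0.06574 hr

Final: 0.06574 hr


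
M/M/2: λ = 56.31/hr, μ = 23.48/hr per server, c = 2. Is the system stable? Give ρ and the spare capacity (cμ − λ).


Total capacity cμ = 2·23.48 = 46.96/hr
ρ = λ/(cμ) = 56.31/46.96 = 1.1991
Stable ⇔ ρ < 1: NO
Spare capacity = cμ − λ = 46.96 − 56.31 = -9.35/hr

Final: ρ = 1.1991; unstable; margin = -9.35/hr


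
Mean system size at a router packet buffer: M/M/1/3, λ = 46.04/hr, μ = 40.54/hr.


ρ = 46.04/40.54 = 1.1357
L = ρ[1 − (K+1)ρ^K + Kρ^(K+1)] / [(1−ρ)(1−ρ^(K+1))]
Numerator: 1.1357·(1 − 4·1.464720 + 3·1.663437) = 0.149260
Denominator: (-0.1357)·(-0.663437) = 0.090007
L = 0.149260/0.090007 = 1.6583

Final: 1.6583


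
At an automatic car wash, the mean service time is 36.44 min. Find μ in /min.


μ = 1/(service time) in consistent units.
1 minute = 1 min, so μ = 1/36.44 = 0.02744 per minute

Final: 0.02744 /min


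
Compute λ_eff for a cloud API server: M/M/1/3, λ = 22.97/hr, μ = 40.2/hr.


ρ = 0.5714; P_K = (1−ρ)ρ^3/(1−ρ^4) = 0.089499
λ_eff = λ(1 − P_K) = 22.97·(1 − 0.089499) = 22.97·0.910501 = 20.9142 /hr

Final: 20.9142 /hr


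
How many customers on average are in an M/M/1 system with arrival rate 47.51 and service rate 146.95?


ρ = λ/μ = 47.51/146.95 = 0.3233
L = ρ/(1−ρ) = 0.3233/(1 − 0.3233) = 0.3233/0.6767 = 0.4778

Final: 0.4778


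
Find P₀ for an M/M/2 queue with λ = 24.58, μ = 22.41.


a = λ/μ = 24.58/22.41 = 1.0968; ρ = a/c = 0.5484
Σ_{k=0}^{1} a^k/k! (terms k=0..1) = 1.00000 + 1.09683 = 2.09683
Tail: a^2/(2!(1−ρ)) = 1.20304/(2·0.4516) = 1.33202
P₀ = 1/(2.09683 + 1.33202) = 1/3.42885 = 0.291643

Final: 0.291643


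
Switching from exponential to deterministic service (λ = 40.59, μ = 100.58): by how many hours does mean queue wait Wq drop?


ρ = 40.59/100.58 = 0.4036
Wq(M/M/1) = ρ/(μ−λ) = 0.4036/59.99 = 0.006727 hr
Wq(M/D/1) = ρ/(2(μ−λ)) = 0.003364 hr
Savings = 0.006727 − 0.003364 = 0.003364 hr

Final: 0.003364 hr


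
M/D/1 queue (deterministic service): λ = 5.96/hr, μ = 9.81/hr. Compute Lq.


ρ = 5.96/9.81 = 0.6075
M/D/1: Lq = ρ²/(2(1−ρ)) = 0.3691/(2·0.3925) = 0.47025

Final: 0.47025


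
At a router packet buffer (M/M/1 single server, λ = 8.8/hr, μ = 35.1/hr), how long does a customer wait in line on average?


ρ = 8.8/35.1 = 0.2507
Wq = ρ/(μ−λ) = 0.2507/(35.1 − 8.8) = 0.2507/26.30 = 0.009533 hr

Final: 0.009533 hr


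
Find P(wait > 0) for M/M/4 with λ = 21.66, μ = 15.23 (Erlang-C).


a = λ/μ = 1.4222; ρ = a/4 = 0.3555
P₀ = 0.239381 (from M/M/c formula)
C(c,a) = [a^c/(c!(1−ρ))]·P₀ = [4.09104/(24·0.6445)]·0.239381
= 0.26450·0.239381 = 0.063317

Final: 0.063317


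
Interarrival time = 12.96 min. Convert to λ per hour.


λ = 1/(interarrival time) in consistent units.
1 hour = 60 min, so λ = 60/12.96 = 4.6296 per hour

Final: 4.6296 /hr


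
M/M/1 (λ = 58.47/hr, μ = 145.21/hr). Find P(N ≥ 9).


ρ = 58.47/145.21 = 0.4027
P(N ≥ n) = ρ^n = 0.4027^9 = 0.0002782

Final: 0.0002782


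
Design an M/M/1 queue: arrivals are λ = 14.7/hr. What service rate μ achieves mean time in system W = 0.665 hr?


W = 1/(μ−λ) ⇒ μ − λ = 1/W = 1/0.665 = 1.5038
μ = λ + 1/W = 14.7 + 1.5038 = 16.2038 per hr

Final: 16.2038 /hr


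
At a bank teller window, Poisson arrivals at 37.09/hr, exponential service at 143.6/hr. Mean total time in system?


W = 1/(μ−λ) = 1/(143.6 − 37.09) = 1/106.51 = 0.009389 hr

Final: 0.009389 hr


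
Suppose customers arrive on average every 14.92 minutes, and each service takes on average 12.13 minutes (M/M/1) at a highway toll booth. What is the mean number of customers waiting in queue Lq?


λ = 60/14.92 = 4.0214 /hr
μ = 60/12.13 = 4.9464 /hr
ρ = λ/μ = 4.0214/4.9464 = 0.8130
Lq = ρ²/(1−ρ) = 0.6610/0.1870 = 3.5347

Final: 3.5347


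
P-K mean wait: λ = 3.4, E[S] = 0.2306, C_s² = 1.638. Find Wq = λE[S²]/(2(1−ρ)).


ρ = λ·E[S] = 3.4·0.2306 = 0.7840
E[S²] = E[S]²(1+C_s²) = 0.2306²·(1+1.638) = 0.140279
Wq = λ·E[S²]/(2(1−ρ)) = 3.4·0.140279/(2·0.2160) = 1.10425 hr

Final: 1.10425 hr


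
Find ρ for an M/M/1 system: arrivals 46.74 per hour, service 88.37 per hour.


ρ = λ/μ = 46.74/88.37 = 0.5289

Final: 0.5289


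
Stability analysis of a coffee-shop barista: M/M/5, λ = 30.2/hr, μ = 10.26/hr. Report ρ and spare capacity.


Total capacity cμ = 5·10.26 = 51.30/hr
ρ = λ/(cμ) = 30.2/51.30 = 0.5887
Stable ⇔ ρ < 1: YES
Spare capacity = cμ − λ = 51.30 − 30.2 = 21.10/hr

Final: ρ = 0.5887; stable; margin = 21.10/hr


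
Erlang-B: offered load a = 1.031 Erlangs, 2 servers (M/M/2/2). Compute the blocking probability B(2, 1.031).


B(c,a) = (a^c/c!) / Σ_{k=0}^{c} a^k/k!
a^2/2! = 0.531480
Σ terms (k=0..2): 1.00000 + 1.03100 + 0.53148 = 2.562480
B = 0.531480/2.562480 = 0.207409

Final: 0.207409


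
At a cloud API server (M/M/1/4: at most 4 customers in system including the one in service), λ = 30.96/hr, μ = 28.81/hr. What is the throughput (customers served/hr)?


ρ = 1.0746; P_K = (1−ρ)ρ^4/(1−ρ^5) = 0.229773
λ_eff = λ(1 − P_K) = 30.96·(1 − 0.229773) = 30.96·0.770227 = 23.8462 /hr

Final: 23.8462 /hr


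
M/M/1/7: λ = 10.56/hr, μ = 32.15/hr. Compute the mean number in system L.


ρ = 10.56/32.15 = 0.3285
L = ρ[1 − (K+1)ρ^K + Kρ^(K+1)] / [(1−ρ)(1−ρ^(K+1))]
Numerator: 0.3285·(1 − 8·0.0004125 + 7·0.0001355) = 0.327688
Denominator: (0.6715)·(0.999865) = 0.671449
L = 0.327688/0.671449 = 0.4880

Final: 0.4880


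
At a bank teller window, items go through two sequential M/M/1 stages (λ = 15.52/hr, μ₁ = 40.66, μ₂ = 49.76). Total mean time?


Each node sees arrival rate λ = 15.52/hr (tandem ⇒ throughput preserved).
W₁ = 1/(μ₁−λ) = 1/(40.66−15.52) = 0.03978 hr
W₂ = 1/(μ₂−λ) = 1/(49.76−15.52) = 0.02921 hr
W_total = W₁ + W₂ = 0.03978 + 0.02921 = 0.06898 hr

Final: 0.06898 hr


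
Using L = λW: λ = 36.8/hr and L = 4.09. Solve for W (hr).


W = L/λ = 4.09/36.8 = 0.1111 hr

Final: 0.1111 hr


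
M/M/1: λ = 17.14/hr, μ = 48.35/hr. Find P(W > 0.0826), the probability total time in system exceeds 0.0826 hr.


W ~ Exponential(μ−λ) for M/M/1.
μ − λ = 48.35 − 17.14 = 31.2100
P(W > t) = e^{−(μ−λ)t} = e^{−2.5779} = 0.075930

Final: 0.075930


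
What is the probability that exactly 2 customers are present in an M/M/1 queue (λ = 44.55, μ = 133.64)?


ρ = 44.55/133.64 = 0.3334
P_n = (1−ρ)·ρ^n = (1 − 0.3334)·0.3334^2 = 0.6666·0.111128 = 0.074082

Final: 0.074082


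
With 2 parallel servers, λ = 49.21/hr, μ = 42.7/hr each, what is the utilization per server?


ρ = λ/(cμ) = 49.21/(2·42.7) = 49.21/85.40 = 0.5762

Final: 0.5762


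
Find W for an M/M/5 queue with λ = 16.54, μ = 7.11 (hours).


a = 2.3263; ρ = 0.4653; P₀ = 0.096040
Lq = P₀·a^c·ρ/(c!(1−ρ)²) = 0.08872
Wq = Lq/λ = 0.08872/16.54 = 0.005364 hr
W = Wq + 1/μ = 0.005364 + 0.14065 = 0.14601 hr

Final: 0.14601 hr


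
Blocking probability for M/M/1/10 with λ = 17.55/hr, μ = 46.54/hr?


ρ = λ/μ = 17.55/46.54 = 0.3771
P_K = (1−ρ)ρ^K/(1−ρ^(K+1)) = (0.6229·0.00005814)/(1 − 0.00002193)
= 0.00003622/0.999978 = 0.00003622

Final: 0.00003622


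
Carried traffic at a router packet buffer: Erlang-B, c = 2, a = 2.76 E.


B(2,2.76) = 0.503224 (Erlang-B)
Carried load = a(1 − B) = 2.76·(1 − 0.503224) = 2.76·0.496776 = 1.3711 E

Final: 1.3711 Erlangs


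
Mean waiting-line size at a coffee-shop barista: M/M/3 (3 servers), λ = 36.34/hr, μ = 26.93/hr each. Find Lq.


a = λ/μ = 1.3494; ρ = a/3 = 0.4498
P₀ = 0.249734
Lq = P₀·a^c·ρ / (c!·(1−ρ)²) = 0.249734·2.45723·0.4498/(6·0.30271)
= 0.15197

Final: 0.15197


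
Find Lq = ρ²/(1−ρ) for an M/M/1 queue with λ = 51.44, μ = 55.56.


ρ = 51.44/55.56 = 0.9258
Lq = ρ²/(1−ρ) = 0.8572/0.07415 = 11.5596

Final: 11.5596


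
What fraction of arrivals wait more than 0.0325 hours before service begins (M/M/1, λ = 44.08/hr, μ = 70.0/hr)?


ρ = 44.08/70.0 = 0.6297
P(Wq > t) = ρ·e^{−(μ−λ)t} = 0.6297·e^{−0.8424}
= 0.6297·0.430676 = 0.271203

Final: 0.271203


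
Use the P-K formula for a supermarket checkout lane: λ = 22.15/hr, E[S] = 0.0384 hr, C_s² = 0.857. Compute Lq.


ρ = λ·E[S] = 22.15·0.0384 = 0.8506
Lq = ρ²(1+C_s²)/(2(1−ρ)) = 0.7235·(1+0.857)/(2·0.1494)
= 0.7235·1.8570/0.2989 = 4.49495

Final: 4.49495


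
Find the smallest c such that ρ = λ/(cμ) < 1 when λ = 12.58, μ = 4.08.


Stability requires cμ > λ ⇔ c > λ/μ.
λ/μ = 12.58/4.08 = 3.0833
Minimum integer c = ⌊3.0833⌋ + 1 = 4
Check: 4·4.08 = 16.32 > 12.58, while 3·4.08 = 12.24 ≤ 12.58

Final: 4 servers


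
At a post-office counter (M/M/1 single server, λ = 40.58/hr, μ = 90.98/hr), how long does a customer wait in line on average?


ρ = 40.58/90.98 = 0.4460
Wq = ρ/(μ−λ) = 0.4460/(90.98 − 40.58) = 0.4460/50.40 = 0.008850 hr

Final: 0.008850 hr


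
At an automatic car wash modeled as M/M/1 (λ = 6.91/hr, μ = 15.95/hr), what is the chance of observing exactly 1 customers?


ρ = 6.91/15.95 = 0.4332
P_n = (1−ρ)·ρ^n = (1 − 0.4332)·0.4332^1 = 0.5668·0.433229 = 0.245542

Final: 0.245542


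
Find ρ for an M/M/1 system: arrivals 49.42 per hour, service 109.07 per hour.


ρ = λ/μ = 49.42/109.07 = 0.4531

Final: 0.4531


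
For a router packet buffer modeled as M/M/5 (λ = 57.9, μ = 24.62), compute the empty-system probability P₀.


a = λ/μ = 57.9/24.62 = 2.3517; ρ = a/c = 0.4703
Σ_{k=0}^{4} a^k/k! (terms k=0..4) = 1.00000 + 2.35175 + 2.76536 + 2.16781 + 1.27453 = 9.55944
Tail: a^5/(5!(1−ρ)) = 71.93704/(120·0.5297) = 1.13183
P₀ = 1/(9.55944 + 1.13183) = 1/10.69127 = 0.093534

Final: 0.093534


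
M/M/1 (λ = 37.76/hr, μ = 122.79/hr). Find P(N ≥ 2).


ρ = 37.76/122.79 = 0.3075
P(N ≥ n) = ρ^n = 0.3075^2 = 0.094567

Final: 0.094567


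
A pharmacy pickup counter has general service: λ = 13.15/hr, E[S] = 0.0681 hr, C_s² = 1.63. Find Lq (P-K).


ρ = λ·E[S] = 13.15·0.0681 = 0.8955
Lq = ρ²(1+C_s²)/(2(1−ρ)) = 0.8019·(1+1.63)/(2·0.1045)
= 0.8019·2.6300/0.2090 = 10.09294

Final: 10.09294


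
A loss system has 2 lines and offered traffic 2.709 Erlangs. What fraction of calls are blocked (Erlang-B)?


B(c,a) = (a^c/c!) / Σ_{k=0}^{c} a^k/k!
a^2/2! = 3.669341
Σ terms (k=0..2): 1.00000 + 2.70900 + 3.66934 = 7.378341
B = 3.669341/7.378341 = 0.497312

Final: 0.497312


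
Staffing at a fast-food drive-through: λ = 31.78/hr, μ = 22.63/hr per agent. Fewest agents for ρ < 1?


Stability requires cμ > λ ⇔ c > λ/μ.
λ/μ = 31.78/22.63 = 1.4043
Minimum integer c = ⌊1.4043⌋ + 1 = 2
Check: 2·22.63 = 45.26 > 31.78, while 1·22.63 = 22.63 ≤ 31.78

Final: 2 servers


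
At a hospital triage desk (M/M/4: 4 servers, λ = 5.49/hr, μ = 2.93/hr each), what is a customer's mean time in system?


a = 1.8737; ρ = 0.4684; P₀ = 0.149439
Lq = P₀·a^c·ρ/(c!(1−ρ)²) = 0.12723
Wq = Lq/λ = 0.12723/5.49 = 0.02318 hr
W = Wq + 1/μ = 0.02318 + 0.34130 = 0.36447 hr

Final: 0.36447 hr


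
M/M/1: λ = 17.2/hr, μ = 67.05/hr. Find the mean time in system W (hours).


W = 1/(μ−λ) = 1/(67.05 − 17.2) = 1/49.85 = 0.02006 hr

Final: 0.02006 hr


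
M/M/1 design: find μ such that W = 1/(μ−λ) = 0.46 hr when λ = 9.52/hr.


W = 1/(μ−λ) ⇒ μ − λ = 1/W = 1/0.46 = 2.1739
μ = λ + 1/W = 9.52 + 2.1739 = 11.6939 per hr

Final: 11.6939 /hr
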